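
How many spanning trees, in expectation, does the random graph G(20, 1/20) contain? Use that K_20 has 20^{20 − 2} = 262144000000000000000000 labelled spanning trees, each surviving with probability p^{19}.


K_20 has 20^{20 − 2} = 262144000000000000000000 labelled spanning trees.
For each such spanning tree H, let X_H = 1 if all 19 edges of H are present in G. Then P[X_H = 1] = p^{19} = (1/20)^{19} = 1/5242880000000000000000000.
By linearity: E[X] = Σ_H E[X_H] = 262144000000000000000000 · p^{19} = 262144000000000000000000 · 1/5242880000000000000000000 = 1/20.
Numerically: E[X] ≈ 0.05.

E[X] = 262144000000000000000000 · (1/20)^{19} = 1/20 ≈ 0.05.


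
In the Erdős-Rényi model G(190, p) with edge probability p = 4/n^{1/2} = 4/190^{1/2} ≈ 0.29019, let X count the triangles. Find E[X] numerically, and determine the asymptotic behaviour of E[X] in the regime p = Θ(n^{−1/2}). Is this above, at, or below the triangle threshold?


Number of potential triangles: C(190, 3) = 1125180.
Each occurs with probability p³ ≈ (0.29019)³ ≈ 2.4437095e-02.
By linearity: E[X] = C(190, 3)·p³ ≈ 1125180 · 2.4437095e-02 ≈ 27496.13026.
Since α = 1/2 < 1, p = c/n^{1/2} ≫ 1/n is above the triangle threshold p ~ 1/n. Asymptotically E[X] ~ (c³/6)·n^{3(1−α)} = (4³/6)·n^{1.5} → ∞; triangles are abundant w.h.p.

E[X] ≈ 27496.13026; in regime p = Θ(1/n^{1/2}) E[X] diverges (above the triangle threshold p ~ 1/n).


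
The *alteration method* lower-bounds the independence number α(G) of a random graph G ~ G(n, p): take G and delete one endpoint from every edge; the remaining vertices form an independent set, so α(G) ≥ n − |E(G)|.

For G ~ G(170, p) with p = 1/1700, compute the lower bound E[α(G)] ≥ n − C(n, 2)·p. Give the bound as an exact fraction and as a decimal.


E[|E(G)|] = C(170, 2)·p = 14365 · (1/1700) = 169/20.
E[α(G)] ≥ n − E[|E(G)|] = 170 − 169/20 = 3231/20.
Numerically: ≈ 161.550.
(This is only a lower bound; the true E[α(G)] may be larger.)

E[α(G)] ≥ 3231/20 ≈ 161.550.


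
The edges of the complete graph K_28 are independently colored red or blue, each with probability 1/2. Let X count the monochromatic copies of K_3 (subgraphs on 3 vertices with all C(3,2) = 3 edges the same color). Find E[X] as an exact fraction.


Let X = Σ_S X_S over the C(28, 3) = 3276 subsets S of size 3, where X_S = 1 if the K_3 on S is monochromatic.
For a fixed S, the K_3 on S has C(3, 2) = 3 edges. P[all 3 edges red] = (1/2)^3, and likewise for blue, so P[monochromatic] = 2·(1/2)^3 = 2^{1 − 3} = 1/4.
By linearity: E[X] = C(28, 3) · 2^{1 − 3} = 3276 · 1/4 = 819.
Numerically: E[X] ≈ 819.000000.

E[X] = C(28,3)·2^(1−C(3,2)) = 819 ≈ 819.000000.


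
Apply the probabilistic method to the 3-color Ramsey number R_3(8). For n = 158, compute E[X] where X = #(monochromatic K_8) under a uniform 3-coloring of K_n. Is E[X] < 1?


E[X] = C(158, 8) · 3^{1 − 28} = 8044984271181 · 3^{−27} = 8044984271181/7625597484987.
As a reduced fraction: E[X] = 2681661423727/2541865828329 ≈ 1.054997.
Is E[X] < 1? NO.
Since E[X] ≥ 1, the first-moment bound is inconclusive at n = 158; it does NOT by itself certify R_3(8) > 158.

E[X] = 2681661423727/2541865828329 ≈ 1.054997; E[X] ≥ 1; first-moment method inconclusive here.


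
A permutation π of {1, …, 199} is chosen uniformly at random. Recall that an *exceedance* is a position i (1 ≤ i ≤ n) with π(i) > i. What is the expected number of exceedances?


Write X = Σ_{i=1}^{199} X_i, where X_i = 1_{π(i) > i}.
For each fixed i, π(i) is uniform over {1, …, 199} (marginal of a uniform permutation), so P[π(i) > i] = (n − i)/n. Summing: Σ_{i=1}^{199} (n − i)/n = (0 + 1 + … + 198)/199 = 199(199 − 1)/(2·199) = (199 − 1)/2.
Hence E[X] = Σ_{i=1}^{199} (199 − i)/199 = 99 ≈ 99.00000.

E[X] = 99 = 99.00000.


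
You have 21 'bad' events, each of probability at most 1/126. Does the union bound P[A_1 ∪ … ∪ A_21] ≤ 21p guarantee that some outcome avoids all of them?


Union bound: P[∪_{i=1}^{21} A_i] ≤ Σ_i P[A_i] ≤ 21·p = 21·(1/126) = 1/6.
Numerically: 1/6 ≈ 0.166667.
Is 1/6 < 1? YES.
Since P[∪ A_i] ≤ 1/6 < 1, the complement has P[∩ A_i^c] ≥ 1 − 1/6 = 5/6 > 0, so some outcome avoids every A_i.

21·p = 1/6 ≈ 0.166667; existence CERTIFIED by the union bound.


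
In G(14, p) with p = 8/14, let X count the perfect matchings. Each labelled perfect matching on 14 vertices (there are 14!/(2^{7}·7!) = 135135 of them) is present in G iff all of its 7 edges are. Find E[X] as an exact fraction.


K_14 has 14!/(2^{7}·7!) = 135135 labelled perfect matchings.
For each such perfect matching H, let X_H = 1 if all 7 edges of H are present in G. Then P[X_H = 1] = p^{7} = (4/7)^{7} = 16384/823543.
By linearity: E[X] = Σ_H E[X_H] = 135135 · p^{7} = 135135 · 16384/823543 = 316293120/117649.
Numerically: E[X] ≈ 2688.

E[X] = 135135 · (4/7)^{7} = 316293120/117649 ≈ 2688.


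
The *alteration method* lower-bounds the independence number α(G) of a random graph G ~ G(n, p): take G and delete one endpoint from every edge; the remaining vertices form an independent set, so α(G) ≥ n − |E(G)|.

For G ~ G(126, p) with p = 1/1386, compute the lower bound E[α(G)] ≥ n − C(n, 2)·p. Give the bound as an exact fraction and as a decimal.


E[|E(G)|] = C(126, 2)·p = 7875 · (1/1386) = 125/22.
E[α(G)] ≥ n − E[|E(G)|] = 126 − 125/22 = 2647/22.
Numerically: ≈ 120.318182.
(This is only a lower bound; the true E[α(G)] may be larger.)

E[α(G)] ≥ 2647/22 ≈ 120.318182.


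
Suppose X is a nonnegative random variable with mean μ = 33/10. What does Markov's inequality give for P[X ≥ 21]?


μ = E[X] = 33/10, a = 21.
Markov: P[X ≥ 21] ≤ μ/a = (33/10)/21 = 11/70.
Numerically: ≈ 0.157.
(Since a = 21 > μ = 3.300, the bound 11/70 is < 1 and informative.)

P[X ≥ 21] ≤ 11/70 ≈ 0.157.


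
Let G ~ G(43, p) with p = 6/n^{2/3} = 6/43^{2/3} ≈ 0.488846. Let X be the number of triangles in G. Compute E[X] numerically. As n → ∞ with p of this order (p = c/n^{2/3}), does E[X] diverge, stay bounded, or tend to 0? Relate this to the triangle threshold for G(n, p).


Number of potential triangles: C(43, 3) = 12341.
Each occurs with probability p³ ≈ (0.488846)³ ≈ 1.16819903e-01.
By linearity: E[X] = C(43, 3)·p³ ≈ 12341 · 1.16819903e-01 ≈ 1441.674419.
Since α = 2/3 < 1, p = c/n^{2/3} ≫ 1/n is above the triangle threshold p ~ 1/n. Asymptotically E[X] ~ (c³/6)·n^{3(1−α)} = (6³/6)·n^{1} → ∞; triangles are abundant w.h.p.

E[X] ≈ 1441.674419; in regime p = Θ(1/n^{2/3}) E[X] diverges (above the triangle threshold p ~ 1/n).


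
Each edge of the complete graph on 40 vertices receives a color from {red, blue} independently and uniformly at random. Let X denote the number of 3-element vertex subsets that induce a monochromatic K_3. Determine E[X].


Let X = Σ_S X_S over the C(40, 3) = 9880 subsets S of size 3, where X_S = 1 if the K_3 on S is monochromatic.
For a fixed S, the K_3 on S has C(3, 2) = 3 edges. P[all 3 edges red] = (1/2)^3, and likewise for blue, so P[monochromatic] = 2·(1/2)^3 = 2^{1 − 3} = 1/4.
By linearity of expectation: E[X] = C(40, 3) · 2^{1 − 3} = 9880 · 1/4 = 2470.
Numerically: E[X] ≈ 2470.000000.

E[X] = C(40,3)·2^(1−C(3,2)) = 2470 ≈ 2470.000000.


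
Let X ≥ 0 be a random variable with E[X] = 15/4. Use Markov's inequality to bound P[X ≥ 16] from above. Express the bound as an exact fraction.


μ = E[X] = 15/4, a = 16.
Markov: P[X ≥ 16] ≤ μ/a = (15/4)/16 = 15/64.
Numerically: ≈ 0.23438.
(Since a = 16 > μ = 3.75000, the bound 15/64 is < 1 and informative.)

P[X ≥ 16] ≤ 15/64 ≈ 0.23438.


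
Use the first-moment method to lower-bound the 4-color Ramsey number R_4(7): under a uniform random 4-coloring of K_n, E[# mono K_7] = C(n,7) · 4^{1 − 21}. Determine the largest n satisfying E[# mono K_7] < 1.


We need C(n, 7) · 4^{1 − 21} < 1, i.e. C(n, 7) < 4^{21 − 1} = 1099511627776.
Check values of n near the boundary:
  n = 175: C(175, 7) = 883208107275; 883208107275 < 1099511627776? YES
  n = 176: C(176, 7) = 919790691600; 919790691600 < 1099511627776? YES
  n = 177: C(177, 7) = 957664425960; 957664425960 < 1099511627776? YES
  n = 178: C(178, 7) = 996867063280; 996867063280 < 1099511627776? YES
  n = 179: C(179, 7) = 1037437234460; 1037437234460 < 1099511627776? YES
  n = 180: C(180, 7) = 1079414463600; 1079414463600 < 1099511627776? YES
  n = 181: C(181, 7) = 1122839183400; 1122839183400 < 1099511627776? NO
  n = 182: C(182, 7) = 1167752750736; 1167752750736 < 1099511627776? NO
  n = 183: C(183, 7) = 1214197462413; 1214197462413 < 1099511627776? NO
The largest n with C(n, 7) < 1099511627776 is n = 180 (where E[X] = 67463403975/68719476736 ≈ 0.981722). Hence R_4(7) > 180, i.e. R_4(7) ≥ 181.

Largest n = 180; hence R_4(7) > 180.


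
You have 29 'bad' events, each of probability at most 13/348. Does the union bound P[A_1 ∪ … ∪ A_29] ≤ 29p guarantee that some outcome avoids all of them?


Union bound: P[∪_{i=1}^{29} A_i] ≤ Σ_i P[A_i] ≤ 29·p = 29·(13/348) = 13/12.
Numerically: 13/12 ≈ 1.083333.
Is 13/12 < 1? NO.
Since the bound 13/12 is ≥ 1, the union bound is uninformative here; it does NOT by itself certify existence.

29·p = 13/12 ≈ 1.083333; existence NOT certified by the union bound.


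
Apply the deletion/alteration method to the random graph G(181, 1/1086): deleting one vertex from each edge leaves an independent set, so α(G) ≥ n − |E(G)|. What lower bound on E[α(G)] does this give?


E[|E(G)|] = C(181, 2)·p = 16290 · (1/1086) = 15.
E[α(G)] ≥ n − E[|E(G)|] = 181 − 15 = 166.
Numerically: ≈ 166.00000.
(This is only a lower bound; the true E[α(G)] may be larger.)

E[α(G)] ≥ 166 ≈ 166.00000.


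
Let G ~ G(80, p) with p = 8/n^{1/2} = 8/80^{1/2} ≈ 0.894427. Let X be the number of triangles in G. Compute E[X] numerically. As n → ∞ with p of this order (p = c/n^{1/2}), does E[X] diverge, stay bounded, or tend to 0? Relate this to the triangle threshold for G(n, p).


Number of potential triangles: C(80, 3) = 82160.
Each occurs with probability p³ ≈ (0.894427)³ ≈ 7.15541753e-01.
By linearity: E[X] = C(80, 3)·p³ ≈ 82160 · 7.15541753e-01 ≈ 58788.910410.
Since α = 1/2 < 1, p = c/n^{1/2} ≫ 1/n is above the triangle threshold p ~ 1/n. Asymptotically E[X] ~ (c³/6)·n^{3(1−α)} = (8³/6)·n^{1.5} → ∞; triangles are abundant w.h.p.

E[X] ≈ 58788.910410; in regime p = Θ(1/n^{1/2}) E[X] diverges (above the triangle threshold p ~ 1/n).


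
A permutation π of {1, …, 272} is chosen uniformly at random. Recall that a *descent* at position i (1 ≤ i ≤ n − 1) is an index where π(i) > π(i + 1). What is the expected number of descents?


Write X = Σ X_I over i = 1, …, 271, with X_I the indicator of one descent.
There are 271 indicators.
For each fixed i, the pair (π(i), π(i+1)) is a uniformly random ordered pair of distinct values from {1, …, 272}; by symmetry P[π(i) > π(i+1)] = 1/2.
By linearity: E[X] = 271 · (1/2) = (272 − 1) · (1/2) = 271/2 ≈ 135.500.

E[X] = 271/2 = 135.500.


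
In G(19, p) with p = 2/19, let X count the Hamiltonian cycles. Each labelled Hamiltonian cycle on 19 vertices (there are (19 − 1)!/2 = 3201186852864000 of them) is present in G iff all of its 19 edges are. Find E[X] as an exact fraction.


K_19 has (19 − 1)!/2 = 3201186852864000 labelled Hamiltonian cycles.
For each such Hamiltonian cycle H, let X_H = 1 if all 19 edges of H are present in G. Then P[X_H = 1] = p^{19} = (2/19)^{19} = 524288/1978419655660313589123979.
By linearity of expectation: E[X] = Σ_H E[X_H] = 3201186852864000 · p^{19} = 3201186852864000 · 524288/1978419655660313589123979 = 1678343852714360832000/1978419655660313589123979.
Numerically: E[X] ≈ 0.000848.

E[X] = 3201186852864000 · (2/19)^{19} = 1678343852714360832000/1978419655660313589123979 ≈ 0.000848.


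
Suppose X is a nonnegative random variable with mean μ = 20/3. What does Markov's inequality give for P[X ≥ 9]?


μ = E[X] = 20/3, a = 9.
Markov: P[X ≥ 9] ≤ μ/a = (20/3)/9 = 20/27.
Numerically: ≈ 0.74074.
(Since a = 9 > μ = 6.66667, the bound 20/27 is < 1 and informative.)

P[X ≥ 9] ≤ 20/27 ≈ 0.74074.


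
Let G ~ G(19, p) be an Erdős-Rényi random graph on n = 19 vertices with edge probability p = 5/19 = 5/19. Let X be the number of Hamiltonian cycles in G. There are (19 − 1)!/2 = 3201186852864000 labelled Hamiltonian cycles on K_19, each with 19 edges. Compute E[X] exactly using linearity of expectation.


K_19 has (19 − 1)!/2 = 3201186852864000 labelled Hamiltonian cycles.
For each such Hamiltonian cycle H, let X_H = 1 if all 19 edges of H are present in G. Then P[X_H = 1] = p^{19} = (5/19)^{19} = 19073486328125/1978419655660313589123979.
By linearity of expectation: E[X] = Σ_H E[X_H] = 3201186852864000 · p^{19} = 3201186852864000 · 19073486328125/1978419655660313589123979 = 61057793671875000000000000000/1978419655660313589123979.
Numerically: E[X] ≈ 3.09e+04.

E[X] = 3201186852864000 · (5/19)^{19} = 61057793671875000000000000000/1978419655660313589123979 ≈ 3.09e+04.


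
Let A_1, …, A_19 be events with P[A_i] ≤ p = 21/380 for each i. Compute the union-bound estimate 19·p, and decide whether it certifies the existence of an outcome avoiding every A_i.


Union bound: P[∪_{i=1}^{19} A_i] ≤ Σ_i P[A_i] ≤ 19·p = 19·(21/380) = 21/20.
Numerically: 21/20 ≈ 1.0500000.
Is 21/20 < 1? NO.
Since the bound 21/20 is ≥ 1, the union bound is uninformative here; it does NOT by itself certify existence.

19·p = 21/20 ≈ 1.0500000; existence NOT certified by the union bound.


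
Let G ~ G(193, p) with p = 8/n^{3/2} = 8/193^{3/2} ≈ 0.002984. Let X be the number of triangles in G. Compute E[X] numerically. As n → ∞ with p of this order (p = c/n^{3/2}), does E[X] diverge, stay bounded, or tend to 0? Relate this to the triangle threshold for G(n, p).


Number of potential triangles: C(193, 3) = 1179616.
Each occurs with probability p³ ≈ (0.002984)³ ≈ 2.656208e-08.
By linearity: E[X] = C(193, 3)·p³ ≈ 1179616 · 2.656208e-08 ≈ 0.0313.
Since α = 3/2 > 1, p = c/n^{3/2} = o(1/n) is below the triangle threshold p ~ 1/n. Asymptotically E[X] ~ (c³/6)·n^{3(1−α)} = (8³/6)·n^{-1.5} → 0, so by Markov's inequality G has no triangles w.h.p.

E[X] ≈ 0.0313; in regime p = Θ(1/n^{3/2}) E[X] tends to 0 (below the triangle threshold p ~ 1/n).


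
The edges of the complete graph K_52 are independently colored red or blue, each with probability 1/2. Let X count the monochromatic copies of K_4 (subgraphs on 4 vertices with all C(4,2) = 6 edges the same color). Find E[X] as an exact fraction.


Let X = Σ_S X_S over the C(52, 4) = 270725 subsets S of size 4, where X_S = 1 if the K_4 on S is monochromatic.
For a fixed S, the K_4 on S has C(4, 2) = 6 edges. P[all 6 edges red] = (1/2)^6, and likewise for blue, so P[monochromatic] = 2·(1/2)^6 = 2^{1 − 6} = 1/32.
By linearity of expectation: E[X] = C(52, 4) · 2^{1 − 6} = 270725 · 1/32 = 270725/32.
Numerically: E[X] ≈ 8460.156.

E[X] = C(52,4)·2^(1−C(4,2)) = 270725/32 ≈ 8460.156.


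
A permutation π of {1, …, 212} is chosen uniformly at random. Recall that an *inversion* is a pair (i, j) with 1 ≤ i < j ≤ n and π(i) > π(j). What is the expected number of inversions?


Write X = Σ X_I over the C(212, 2) = 22366 pairs i < j, with X_I the indicator of one inversion.
There are 22366 indicators.
For each fixed pair i < j, the values π(i) and π(j) are two distinct elements of {1, …, 212} in uniformly random order; by symmetry P[π(i) > π(j)] = 1/2.
By linearity: E[X] = 22366 · (1/2) = C(212, 2) · (1/2) = 22366/2 = 11183 ≈ 11183.00000.

E[X] = 11183 = 11183.00000.


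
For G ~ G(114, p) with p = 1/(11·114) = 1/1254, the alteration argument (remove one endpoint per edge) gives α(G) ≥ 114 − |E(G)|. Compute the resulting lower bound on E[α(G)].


E[|E(G)|] = C(114, 2)·p = 6441 · (1/1254) = 113/22.
E[α(G)] ≥ n − E[|E(G)|] = 114 − 113/22 = 2395/22.
Numerically: ≈ 108.8636.
(This is only a lower bound; the true E[α(G)] may be larger.)

E[α(G)] ≥ 2395/22 ≈ 108.8636.


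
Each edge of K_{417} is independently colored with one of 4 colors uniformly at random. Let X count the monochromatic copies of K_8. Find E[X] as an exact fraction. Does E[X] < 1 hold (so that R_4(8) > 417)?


E[X] = C(417, 8) · 4^{1 − 28} = 21194845068522060 · 4^{−27} = 21194845068522060/18014398509481984.
As a reduced fraction: E[X] = 5298711267130515/4503599627370496 ≈ 1.1765502.
Is E[X] < 1? NO.
Since E[X] ≥ 1, the first-moment bound is inconclusive at n = 417; it does NOT by itself certify R_4(8) > 417.

E[X] = 5298711267130515/4503599627370496 ≈ 1.1765502; E[X] ≥ 1; first-moment method inconclusive here.


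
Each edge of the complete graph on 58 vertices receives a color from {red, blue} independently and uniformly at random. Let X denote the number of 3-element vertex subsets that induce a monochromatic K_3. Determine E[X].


Let X = Σ_S X_S over the C(58, 3) = 30856 subsets S of size 3, where X_S = 1 if the K_3 on S is monochromatic.
For a fixed S, the K_3 on S has C(3, 2) = 3 edges. P[all 3 edges red] = (1/2)^3, and likewise for blue, so P[monochromatic] = 2·(1/2)^3 = 2^{1 − 3} = 1/4.
Summing: E[X] = C(58, 3) · 2^{1 − 3} = 30856 · 1/4 = 7714.
Numerically: E[X] ≈ 7714.00000.

E[X] = C(58,3)·2^(1−C(3,2)) = 7714 ≈ 7714.00000.


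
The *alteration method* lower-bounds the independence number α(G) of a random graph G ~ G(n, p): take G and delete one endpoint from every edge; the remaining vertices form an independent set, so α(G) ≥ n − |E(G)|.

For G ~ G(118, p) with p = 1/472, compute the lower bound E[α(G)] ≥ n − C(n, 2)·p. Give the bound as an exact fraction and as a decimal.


E[|E(G)|] = C(118, 2)·p = 6903 · (1/472) = 117/8.
E[α(G)] ≥ n − E[|E(G)|] = 118 − 117/8 = 827/8.
Numerically: ≈ 103.37500.
(This is only a lower bound; the true E[α(G)] may be larger.)

E[α(G)] ≥ 827/8 ≈ 103.37500.


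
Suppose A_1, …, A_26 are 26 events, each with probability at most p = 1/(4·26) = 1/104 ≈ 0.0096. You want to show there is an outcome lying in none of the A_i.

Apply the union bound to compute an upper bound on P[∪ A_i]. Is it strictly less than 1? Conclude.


Union bound: P[∪_{i=1}^{26} A_i] ≤ Σ_i P[A_i] ≤ 26·p = 26·(1/104) = 1/4.
Numerically: 1/4 ≈ 0.2500.
Is 1/4 < 1? YES.
Since P[∪ A_i] ≤ 1/4 < 1, the complement has P[∩ A_i^c] ≥ 1 − 1/4 = 3/4 > 0, so some outcome avoids every A_i.

26·p = 1/4 ≈ 0.2500; existence CERTIFIED by the union bound.


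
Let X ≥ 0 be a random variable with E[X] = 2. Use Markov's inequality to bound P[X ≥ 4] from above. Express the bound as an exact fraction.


μ = E[X] = 2, a = 4.
Markov: P[X ≥ 4] ≤ μ/a = (2)/4 = 1/2.
Numerically: ≈ 0.500000.
(Since a = 4 > μ = 2.000000, the bound 1/2 is < 1 and informative.)

P[X ≥ 4] ≤ 1/2 ≈ 0.500000.


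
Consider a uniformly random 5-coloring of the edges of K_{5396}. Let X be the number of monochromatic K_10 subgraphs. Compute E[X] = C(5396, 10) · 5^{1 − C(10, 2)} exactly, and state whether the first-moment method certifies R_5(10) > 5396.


E[X] = C(5396, 10) · 5^{1 − 45} = 5719162629614115244962800316916 · 5^{−44} = 5719162629614115244962800316916/5684341886080801486968994140625.
As a reduced fraction: E[X] = 5719162629614115244962800316916/5684341886080801486968994140625 ≈ 1.006.
Is E[X] < 1? NO.
Since E[X] ≥ 1, the first-moment bound is inconclusive at n = 5396; it does NOT by itself certify R_5(10) > 5396.

E[X] = 5719162629614115244962800316916/5684341886080801486968994140625 ≈ 1.006; E[X] ≥ 1; first-moment method inconclusive here.


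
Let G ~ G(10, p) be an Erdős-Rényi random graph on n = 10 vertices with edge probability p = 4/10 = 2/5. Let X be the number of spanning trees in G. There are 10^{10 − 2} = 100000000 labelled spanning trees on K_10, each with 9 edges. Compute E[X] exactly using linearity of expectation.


K_10 has 10^{10 − 2} = 100000000 labelled spanning trees.
For each such spanning tree H, let X_H = 1 if all 9 edges of H are present in G. Then P[X_H = 1] = p^{9} = (2/5)^{9} = 512/1953125.
Summing the indicators: E[X] = Σ_H E[X_H] = 100000000 · p^{9} = 100000000 · 512/1953125 = 131072/5.
Numerically: E[X] ≈ 2.62e+04.

E[X] = 100000000 · (2/5)^{9} = 131072/5 ≈ 2.62e+04.


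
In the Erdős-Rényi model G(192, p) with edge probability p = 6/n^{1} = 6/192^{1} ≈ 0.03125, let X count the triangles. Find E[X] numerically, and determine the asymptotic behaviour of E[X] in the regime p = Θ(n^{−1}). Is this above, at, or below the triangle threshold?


Number of potential triangles: C(192, 3) = 1161280.
Each occurs with probability p³ ≈ (0.03125)³ ≈ 3.051758e-05.
By linearity: E[X] = C(192, 3)·p³ ≈ 1161280 · 3.051758e-05 ≈ 35.4395.
Here α = 1, so p = 6/n is exactly at the triangle threshold p ~ 1/n. Asymptotically E[X] → c³/6 = 6³/6 = 36 ≈ 36.0000, a bounded constant. In this regime the triangle count is asymptotically Poisson(c³/6).

E[X] ≈ 35.4395; in regime p = Θ(1/n^{1}) E[X] stays bounded (at the triangle threshold p ~ 1/n).


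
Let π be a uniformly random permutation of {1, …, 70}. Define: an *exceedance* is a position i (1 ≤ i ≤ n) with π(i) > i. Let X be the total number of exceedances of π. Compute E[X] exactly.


Write X = Σ_{i=1}^{70} X_i, where X_i = 1_{π(i) > i}.
For each fixed i, π(i) is uniform over {1, …, 70} (marginal of a uniform permutation), so P[π(i) > i] = (n − i)/n. Summing: Σ_{i=1}^{70} (n − i)/n = (0 + 1 + … + 69)/70 = 70(70 − 1)/(2·70) = (70 − 1)/2.
Hence E[X] = Σ_{i=1}^{70} (70 − i)/70 = 69/2 ≈ 34.500.

E[X] = 69/2 = 34.500.


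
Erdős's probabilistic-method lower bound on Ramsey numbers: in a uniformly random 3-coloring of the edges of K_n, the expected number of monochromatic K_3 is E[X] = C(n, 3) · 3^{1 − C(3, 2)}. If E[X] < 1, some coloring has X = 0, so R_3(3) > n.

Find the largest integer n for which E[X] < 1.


We need C(n, 3) · 3^{1 − 3} < 1, i.e. C(n, 3) < 3^{3 − 1} = 9.
Check values of n near the boundary:
  n = 3: C(3, 3) = 1; 1 < 9? YES
  n = 4: C(4, 3) = 4; 4 < 9? YES
  n = 5: C(5, 3) = 10; 10 < 9? NO
  n = 6: C(6, 3) = 20; 20 < 9? NO
  n = 7: C(7, 3) = 35; 35 < 9? NO
The largest n with C(n, 3) < 9 is n = 4 (where E[X] = 4/9 ≈ 0.4444). Hence R_3(3) > 4, i.e. R_3(3) ≥ 5.

Largest n = 4; hence R_3(3) > 4.


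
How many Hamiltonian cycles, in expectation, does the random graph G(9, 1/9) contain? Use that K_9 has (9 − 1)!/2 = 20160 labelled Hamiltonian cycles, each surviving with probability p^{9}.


K_9 has (9 − 1)!/2 = 20160 labelled Hamiltonian cycles.
For each such Hamiltonian cycle H, let X_H = 1 if all 9 edges of H are present in G. Then P[X_H = 1] = p^{9} = (1/9)^{9} = 1/387420489.
By linearity: E[X] = Σ_H E[X_H] = 20160 · p^{9} = 20160 · 1/387420489 = 2240/43046721.
Numerically: E[X] ≈ 5.204e-05.

E[X] = 20160 · (1/9)^{9} = 2240/43046721 ≈ 5.204e-05.


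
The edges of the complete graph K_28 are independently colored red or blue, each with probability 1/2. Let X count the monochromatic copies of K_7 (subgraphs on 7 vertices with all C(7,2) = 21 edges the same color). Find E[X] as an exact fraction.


Let X = Σ_S X_S over the C(28, 7) = 1184040 subsets S of size 7, where X_S = 1 if the K_7 on S is monochromatic.
For a fixed S, the K_7 on S has C(7, 2) = 21 edges. P[all 21 edges red] = (1/2)^21, and likewise for blue, so P[monochromatic] = 2·(1/2)^21 = 2^{1 − 21} = 1/1048576.
Summing: E[X] = C(28, 7) · 2^{1 − 21} = 1184040 · 1/1048576 = 148005/131072.
Numerically: E[X] ≈ 1.129.

E[X] = C(28,7)·2^(1−C(7,2)) = 148005/131072 ≈ 1.129.


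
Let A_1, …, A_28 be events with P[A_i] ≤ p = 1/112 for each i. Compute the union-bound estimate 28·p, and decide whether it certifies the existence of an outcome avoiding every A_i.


Union bound: P[∪_{i=1}^{28} A_i] ≤ Σ_i P[A_i] ≤ 28·p = 28·(1/112) = 1/4.
Numerically: 1/4 ≈ 0.2500.
Is 1/4 < 1? YES.
Since P[∪ A_i] ≤ 1/4 < 1, the complement has P[∩ A_i^c] ≥ 1 − 1/4 = 3/4 > 0, so some outcome avoids every A_i.

28·p = 1/4 ≈ 0.2500; existence CERTIFIED by the union bound.


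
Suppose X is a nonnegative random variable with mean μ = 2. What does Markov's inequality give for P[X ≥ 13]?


μ = E[X] = 2, a = 13.
Markov: P[X ≥ 13] ≤ μ/a = (2)/13 = 2/13.
Numerically: ≈ 0.15385.
(Since a = 13 > μ = 2.00000, the bound 2/13 is < 1 and informative.)

P[X ≥ 13] ≤ 2/13 ≈ 0.15385.


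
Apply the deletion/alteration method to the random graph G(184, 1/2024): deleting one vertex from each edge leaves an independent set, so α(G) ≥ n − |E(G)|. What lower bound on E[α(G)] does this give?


E[|E(G)|] = C(184, 2)·p = 16836 · (1/2024) = 183/22.
E[α(G)] ≥ n − E[|E(G)|] = 184 − 183/22 = 3865/22.
Numerically: ≈ 175.6818.
(This is only a lower bound; the true E[α(G)] may be larger.)

E[α(G)] ≥ 3865/22 ≈ 175.6818.


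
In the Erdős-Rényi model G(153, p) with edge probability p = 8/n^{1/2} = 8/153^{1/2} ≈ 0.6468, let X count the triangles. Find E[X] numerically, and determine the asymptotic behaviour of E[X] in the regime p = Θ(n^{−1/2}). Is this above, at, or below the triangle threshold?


Number of potential triangles: C(153, 3) = 585276.
Each occurs with probability p³ ≈ (0.6468)³ ≈ 2.705408e-01.
By linearity: E[X] = C(153, 3)·p³ ≈ 585276 · 2.705408e-01 ≈ 158341.0536.
Since α = 1/2 < 1, p = c/n^{1/2} ≫ 1/n is above the triangle threshold p ~ 1/n. Asymptotically E[X] ~ (c³/6)·n^{3(1−α)} = (8³/6)·n^{1.5} → ∞; triangles are abundant w.h.p.

E[X] ≈ 158341.0536; in regime p = Θ(1/n^{1/2}) E[X] diverges (above the triangle threshold p ~ 1/n).


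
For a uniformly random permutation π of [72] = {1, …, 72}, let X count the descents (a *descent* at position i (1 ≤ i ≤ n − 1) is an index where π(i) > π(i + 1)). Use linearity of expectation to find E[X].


Write X = Σ X_I over i = 1, …, 71, with X_I the indicator of one descent.
There are 71 indicators.
For each fixed i, the pair (π(i), π(i+1)) is a uniformly random ordered pair of distinct values from {1, …, 72}; by symmetry P[π(i) > π(i+1)] = 1/2.
By linearity: E[X] = 71 · (1/2) = (72 − 1) · (1/2) = 71/2 ≈ 35.500.

E[X] = 71/2 = 35.500.


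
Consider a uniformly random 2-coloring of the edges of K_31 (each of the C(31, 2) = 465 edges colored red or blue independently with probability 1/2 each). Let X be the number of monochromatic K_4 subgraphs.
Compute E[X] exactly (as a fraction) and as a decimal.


Let X = Σ_S X_S over the C(31, 4) = 31465 subsets S of size 4, where X_S = 1 if the K_4 on S is monochromatic.
For a fixed S, the K_4 on S has C(4, 2) = 6 edges. P[all 6 edges red] = (1/2)^6, and likewise for blue, so P[monochromatic] = 2·(1/2)^6 = 2^{1 − 6} = 1/32.
By linearity: E[X] = C(31, 4) · 2^{1 − 6} = 31465 · 1/32 = 31465/32.
Numerically: E[X] ≈ 983.28125.

E[X] = C(31,4)·2^(1−C(4,2)) = 31465/32 ≈ 983.28125.


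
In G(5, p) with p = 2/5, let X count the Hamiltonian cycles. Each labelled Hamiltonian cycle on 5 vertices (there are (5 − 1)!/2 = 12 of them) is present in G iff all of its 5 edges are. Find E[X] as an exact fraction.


K_5 has (5 − 1)!/2 = 12 labelled Hamiltonian cycles.
For each such Hamiltonian cycle H, let X_H = 1 if all 5 edges of H are present in G. Then P[X_H = 1] = p^{5} = (2/5)^{5} = 32/3125.
By linearity of expectation: E[X] = Σ_H E[X_H] = 12 · p^{5} = 12 · 32/3125 = 384/3125.
Numerically: E[X] ≈ 0.123.

E[X] = 12 · (2/5)^{5} = 384/3125 ≈ 0.123.


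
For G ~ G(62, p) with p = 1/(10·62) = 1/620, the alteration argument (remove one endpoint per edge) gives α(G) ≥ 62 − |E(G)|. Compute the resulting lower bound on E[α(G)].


E[|E(G)|] = C(62, 2)·p = 1891 · (1/620) = 61/20.
E[α(G)] ≥ n − E[|E(G)|] = 62 − 61/20 = 1179/20.
Numerically: ≈ 58.95000.
(This is only a lower bound; the true E[α(G)] may be larger.)

E[α(G)] ≥ 1179/20 ≈ 58.95000.


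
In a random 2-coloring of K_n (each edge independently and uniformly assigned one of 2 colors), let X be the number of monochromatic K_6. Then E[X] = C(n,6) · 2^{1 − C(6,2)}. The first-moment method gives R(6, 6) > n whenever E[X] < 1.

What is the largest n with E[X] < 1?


We need C(n, 6) · 2^{1 − 15} < 1, i.e. C(n, 6) < 2^{15 − 1} = 16384.
Check values of n near the boundary:
  n = 11: C(11, 6) = 462; 462 < 16384? YES
  n = 12: C(12, 6) = 924; 924 < 16384? YES
  n = 13: C(13, 6) = 1716; 1716 < 16384? YES
  n = 14: C(14, 6) = 3003; 3003 < 16384? YES
  n = 15: C(15, 6) = 5005; 5005 < 16384? YES
  n = 16: C(16, 6) = 8008; 8008 < 16384? YES
  n = 17: C(17, 6) = 12376; 12376 < 16384? YES
  n = 18: C(18, 6) = 18564; 18564 < 16384? NO
The largest n with C(n, 6) < 16384 is n = 17 (where E[X] = 1547/2048 ≈ 0.75537). Hence R(6, 6) > 17, i.e. R(6, 6) ≥ 18.

Largest n = 17; hence R(6, 6) > 17.


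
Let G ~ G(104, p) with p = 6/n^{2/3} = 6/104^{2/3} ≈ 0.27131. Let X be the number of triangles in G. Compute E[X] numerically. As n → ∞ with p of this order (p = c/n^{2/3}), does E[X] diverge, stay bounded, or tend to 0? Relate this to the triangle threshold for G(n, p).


Number of potential triangles: C(104, 3) = 182104.
Each occurs with probability p³ ≈ (0.27131)³ ≈ 1.9970414e-02.
By linearity: E[X] = C(104, 3)·p³ ≈ 182104 · 1.9970414e-02 ≈ 3636.69231.
Since α = 2/3 < 1, p = c/n^{2/3} ≫ 1/n is above the triangle threshold p ~ 1/n. Asymptotically E[X] ~ (c³/6)·n^{3(1−α)} = (6³/6)·n^{1} → ∞; triangles are abundant w.h.p.

E[X] ≈ 3636.69231; in regime p = Θ(1/n^{2/3}) E[X] diverges (above the triangle threshold p ~ 1/n).


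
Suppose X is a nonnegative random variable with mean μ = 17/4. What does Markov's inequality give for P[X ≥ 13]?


μ = E[X] = 17/4, a = 13.
Markov: P[X ≥ 13] ≤ μ/a = (17/4)/13 = 17/52.
Numerically: ≈ 0.32692.
(Since a = 13 > μ = 4.25000, the bound 17/52 is < 1 and informative.)

P[X ≥ 13] ≤ 17/52 ≈ 0.32692.


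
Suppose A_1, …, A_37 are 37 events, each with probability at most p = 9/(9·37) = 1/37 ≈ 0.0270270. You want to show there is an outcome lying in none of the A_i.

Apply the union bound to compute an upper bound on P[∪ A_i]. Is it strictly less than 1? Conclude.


Union bound: P[∪_{i=1}^{37} A_i] ≤ Σ_i P[A_i] ≤ 37·p = 37·(1/37) = 1.
Numerically: 1 ≈ 1.0000000.
Is 1 < 1? NO.
Since the bound 1 is ≥ 1, the union bound is uninformative here; it does NOT by itself certify existence.

37·p = 1 ≈ 1.0000000; existence NOT certified by the union bound.


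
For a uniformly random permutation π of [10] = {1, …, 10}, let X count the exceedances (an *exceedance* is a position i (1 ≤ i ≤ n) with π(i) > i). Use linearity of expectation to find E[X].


Write X = Σ_{i=1}^{10} X_i, where X_i = 1_{π(i) > i}.
For each fixed i, π(i) is uniform over {1, …, 10} (marginal of a uniform permutation), so P[π(i) > i] = (n − i)/n. Summing: Σ_{i=1}^{10} (n − i)/n = (0 + 1 + … + 9)/10 = 10(10 − 1)/(2·10) = (10 − 1)/2.
Hence E[X] = Σ_{i=1}^{10} (10 − i)/10 = 9/2 ≈ 4.500.

E[X] = 9/2 = 4.500.


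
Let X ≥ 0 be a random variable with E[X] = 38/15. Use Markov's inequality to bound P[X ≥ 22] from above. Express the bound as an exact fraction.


μ = E[X] = 38/15, a = 22.
Markov: P[X ≥ 22] ≤ μ/a = (38/15)/22 = 19/165.
Numerically: ≈ 0.1152.
(Since a = 22 > μ = 2.5333, the bound 19/165 is < 1 and informative.)

P[X ≥ 22] ≤ 19/165 ≈ 0.1152.


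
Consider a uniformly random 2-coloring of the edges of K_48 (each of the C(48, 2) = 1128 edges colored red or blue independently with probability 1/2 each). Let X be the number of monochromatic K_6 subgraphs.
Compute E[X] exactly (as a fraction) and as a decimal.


Let X = Σ_S X_S over the C(48, 6) = 12271512 subsets S of size 6, where X_S = 1 if the K_6 on S is monochromatic.
For a fixed S, the K_6 on S has C(6, 2) = 15 edges. P[all 15 edges red] = (1/2)^15, and likewise for blue, so P[monochromatic] = 2·(1/2)^15 = 2^{1 − 15} = 1/16384.
By linearity of expectation: E[X] = C(48, 6) · 2^{1 − 15} = 12271512 · 1/16384 = 1533939/2048.
Numerically: E[X] ≈ 748.993652.

E[X] = C(48,6)·2^(1−C(6,2)) = 1533939/2048 ≈ 748.993652.


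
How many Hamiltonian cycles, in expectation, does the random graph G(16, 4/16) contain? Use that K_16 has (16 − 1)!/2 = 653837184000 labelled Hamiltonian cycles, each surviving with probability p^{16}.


K_16 has (16 − 1)!/2 = 653837184000 labelled Hamiltonian cycles.
For each such Hamiltonian cycle H, let X_H = 1 if all 16 edges of H are present in G. Then P[X_H = 1] = p^{16} = (1/4)^{16} = 1/4294967296.
By linearity: E[X] = Σ_H E[X_H] = 653837184000 · p^{16} = 653837184000 · 1/4294967296 = 638512875/4194304.
Numerically: E[X] ≈ 152.23.

E[X] = 653837184000 · (1/4)^{16} = 638512875/4194304 ≈ 152.23.


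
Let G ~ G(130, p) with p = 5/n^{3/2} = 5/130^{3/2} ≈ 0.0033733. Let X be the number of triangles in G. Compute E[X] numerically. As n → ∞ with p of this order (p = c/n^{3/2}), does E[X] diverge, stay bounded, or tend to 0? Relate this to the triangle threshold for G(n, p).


Number of potential triangles: C(130, 3) = 357760.
Each occurs with probability p³ ≈ (0.0033733)³ ≈ 3.8385299e-08.
By linearity: E[X] = C(130, 3)·p³ ≈ 357760 · 3.8385299e-08 ≈ 0.01373.
Since α = 3/2 > 1, p = c/n^{3/2} = o(1/n) is below the triangle threshold p ~ 1/n. Asymptotically E[X] ~ (c³/6)·n^{3(1−α)} = (5³/6)·n^{-1.5} → 0, so by Markov's inequality G has no triangles w.h.p.

E[X] ≈ 0.01373; in regime p = Θ(1/n^{3/2}) E[X] tends to 0 (below the triangle threshold p ~ 1/n).


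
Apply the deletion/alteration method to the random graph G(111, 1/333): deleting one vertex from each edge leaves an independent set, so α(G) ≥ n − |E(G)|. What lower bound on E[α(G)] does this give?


E[|E(G)|] = C(111, 2)·p = 6105 · (1/333) = 55/3.
E[α(G)] ≥ n − E[|E(G)|] = 111 − 55/3 = 278/3.
Numerically: ≈ 92.667.
(This is only a lower bound; the true E[α(G)] may be larger.)

E[α(G)] ≥ 278/3 ≈ 92.667.


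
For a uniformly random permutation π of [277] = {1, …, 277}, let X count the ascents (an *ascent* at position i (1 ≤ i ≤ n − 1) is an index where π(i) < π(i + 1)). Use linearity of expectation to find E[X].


Write X = Σ X_I over i = 1, …, 276, with X_I the indicator of one ascent.
There are 276 indicators.
For each fixed i, the pair (π(i), π(i+1)) is a uniformly random ordered pair of distinct values from {1, …, 277}; by symmetry P[π(i) < π(i+1)] = 1/2.
By linearity: E[X] = 276 · (1/2) = (277 − 1) · (1/2) = 138 ≈ 138.000000.

E[X] = 138 = 138.000000.


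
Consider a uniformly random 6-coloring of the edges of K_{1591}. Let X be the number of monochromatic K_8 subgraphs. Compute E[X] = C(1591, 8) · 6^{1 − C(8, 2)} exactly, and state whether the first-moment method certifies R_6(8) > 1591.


E[X] = C(1591, 8) · 6^{1 − 28} = 1000427749141189953870 · 6^{−27} = 1000427749141189953870/1023490369077469249536.
As a reduced fraction: E[X] = 55579319396732775215/56860576059859402752 ≈ 0.977467.
Is E[X] < 1? YES.
Since E[X] < 1, there exists a 6-coloring of K_{1591} with no monochromatic K_8; hence R_6(8) > 1591.

E[X] = 55579319396732775215/56860576059859402752 ≈ 0.977467; E[X] < 1, so R_6(8) > 1591.


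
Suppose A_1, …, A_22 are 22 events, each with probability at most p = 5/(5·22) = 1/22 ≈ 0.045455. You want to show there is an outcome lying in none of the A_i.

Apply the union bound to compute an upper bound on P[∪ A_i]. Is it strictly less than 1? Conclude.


Union bound: P[∪_{i=1}^{22} A_i] ≤ Σ_i P[A_i] ≤ 22·p = 22·(1/22) = 1.
Numerically: 1 ≈ 1.000000.
Is 1 < 1? NO.
Since the bound 1 is ≥ 1, the union bound is uninformative here; it does NOT by itself certify existence.

22·p = 1 ≈ 1.000000; existence NOT certified by the union bound.


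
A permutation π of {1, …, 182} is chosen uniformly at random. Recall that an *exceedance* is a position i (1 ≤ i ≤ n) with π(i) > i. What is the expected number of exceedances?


Write X = Σ_{i=1}^{182} X_i, where X_i = 1_{π(i) > i}.
For each fixed i, π(i) is uniform over {1, …, 182} (marginal of a uniform permutation), so P[π(i) > i] = (n − i)/n. Summing: Σ_{i=1}^{182} (n − i)/n = (0 + 1 + … + 181)/182 = 182(182 − 1)/(2·182) = (182 − 1)/2.
Hence E[X] = Σ_{i=1}^{182} (182 − i)/182 = 181/2 ≈ 90.5000.

E[X] = 181/2 = 90.5000.


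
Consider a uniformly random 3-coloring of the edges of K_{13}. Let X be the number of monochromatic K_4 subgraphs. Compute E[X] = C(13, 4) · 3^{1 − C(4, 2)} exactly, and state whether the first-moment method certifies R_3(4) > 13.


E[X] = C(13, 4) · 3^{1 − 6} = 715 · 3^{−5} = 715/243.
As a reduced fraction: E[X] = 715/243 ≈ 2.9424.
Is E[X] < 1? NO.
Since E[X] ≥ 1, the first-moment bound is inconclusive at n = 13; it does NOT by itself certify R_3(4) > 13.

E[X] = 715/243 ≈ 2.9424; E[X] ≥ 1; first-moment method inconclusive here.


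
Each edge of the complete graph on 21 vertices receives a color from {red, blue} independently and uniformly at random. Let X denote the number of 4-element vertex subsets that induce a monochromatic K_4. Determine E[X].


Let X = Σ_S X_S over the C(21, 4) = 5985 subsets S of size 4, where X_S = 1 if the K_4 on S is monochromatic.
For a fixed S, the K_4 on S has C(4, 2) = 6 edges. P[all 6 edges red] = (1/2)^6, and likewise for blue, so P[monochromatic] = 2·(1/2)^6 = 2^{1 − 6} = 1/32.
By linearity of expectation: E[X] = C(21, 4) · 2^{1 − 6} = 5985 · 1/32 = 5985/32.
Numerically: E[X] ≈ 187.03125.

E[X] = C(21,4)·2^(1−C(4,2)) = 5985/32 ≈ 187.03125.


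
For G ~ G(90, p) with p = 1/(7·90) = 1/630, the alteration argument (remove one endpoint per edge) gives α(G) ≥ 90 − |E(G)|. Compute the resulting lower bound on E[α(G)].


E[|E(G)|] = C(90, 2)·p = 4005 · (1/630) = 89/14.
E[α(G)] ≥ n − E[|E(G)|] = 90 − 89/14 = 1171/14.
Numerically: ≈ 83.64286.
(This is only a lower bound; the true E[α(G)] may be larger.)

E[α(G)] ≥ 1171/14 ≈ 83.64286.


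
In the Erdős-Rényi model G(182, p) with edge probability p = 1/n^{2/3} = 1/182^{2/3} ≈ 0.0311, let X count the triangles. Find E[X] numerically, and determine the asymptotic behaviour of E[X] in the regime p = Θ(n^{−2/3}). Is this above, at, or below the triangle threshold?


Number of potential triangles: C(182, 3) = 988260.
Each occurs with probability p³ ≈ (0.0311)³ ≈ 3.01896e-05.
By linearity: E[X] = C(182, 3)·p³ ≈ 988260 · 3.01896e-05 ≈ 29.835.
Since α = 2/3 < 1, p = c/n^{2/3} ≫ 1/n is above the triangle threshold p ~ 1/n. Asymptotically E[X] ~ (c³/6)·n^{3(1−α)} = (1³/6)·n^{1} → ∞; triangles are abundant w.h.p.

E[X] ≈ 29.835; in regime p = Θ(1/n^{2/3}) E[X] diverges (above the triangle threshold p ~ 1/n).


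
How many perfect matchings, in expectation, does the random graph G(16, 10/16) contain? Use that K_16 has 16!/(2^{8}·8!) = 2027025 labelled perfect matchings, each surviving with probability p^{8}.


K_16 has 16!/(2^{8}·8!) = 2027025 labelled perfect matchings.
For each such perfect matching H, let X_H = 1 if all 8 edges of H are present in G. Then P[X_H = 1] = p^{8} = (5/8)^{8} = 390625/16777216.
By linearity of expectation: E[X] = Σ_H E[X_H] = 2027025 · p^{8} = 2027025 · 390625/16777216 = 791806640625/16777216.
Numerically: E[X] ≈ 47195.4.

E[X] = 2027025 · (5/8)^{8} = 791806640625/16777216 ≈ 47195.4.


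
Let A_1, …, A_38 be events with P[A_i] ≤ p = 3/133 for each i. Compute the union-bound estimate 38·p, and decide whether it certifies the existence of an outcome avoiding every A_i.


Union bound: P[∪_{i=1}^{38} A_i] ≤ Σ_i P[A_i] ≤ 38·p = 38·(3/133) = 6/7.
Numerically: 6/7 ≈ 0.8571429.
Is 6/7 < 1? YES.
Since P[∪ A_i] ≤ 6/7 < 1, the complement has P[∩ A_i^c] ≥ 1 − 6/7 = 1/7 > 0, so some outcome avoids every A_i.

38·p = 6/7 ≈ 0.8571429; existence CERTIFIED by the union bound.
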